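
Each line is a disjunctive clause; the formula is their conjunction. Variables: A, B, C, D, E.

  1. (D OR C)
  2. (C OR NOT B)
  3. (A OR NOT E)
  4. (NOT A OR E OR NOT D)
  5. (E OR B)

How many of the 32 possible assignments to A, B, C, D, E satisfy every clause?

8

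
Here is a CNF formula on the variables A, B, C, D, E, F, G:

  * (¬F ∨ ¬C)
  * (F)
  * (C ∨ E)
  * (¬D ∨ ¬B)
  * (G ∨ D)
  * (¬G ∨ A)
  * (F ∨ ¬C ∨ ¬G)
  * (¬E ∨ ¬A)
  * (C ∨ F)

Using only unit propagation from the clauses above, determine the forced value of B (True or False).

Unit clause (F) sets F = True.
In (¬C ∨ ¬F), ¬F is now false; ¬C must hold, so C = False.
From (C ∨ E) and C = False: E = True.
From (¬A ∨ ¬E) and E = True: A = False.
In (¬G ∨ A), A is now false; ¬G must hold, so G = False.
(G ∨ D) with G = False leaves only D, so D = True.
(¬D ∨ ¬B) with D = True leaves only ¬B, so B = False.

False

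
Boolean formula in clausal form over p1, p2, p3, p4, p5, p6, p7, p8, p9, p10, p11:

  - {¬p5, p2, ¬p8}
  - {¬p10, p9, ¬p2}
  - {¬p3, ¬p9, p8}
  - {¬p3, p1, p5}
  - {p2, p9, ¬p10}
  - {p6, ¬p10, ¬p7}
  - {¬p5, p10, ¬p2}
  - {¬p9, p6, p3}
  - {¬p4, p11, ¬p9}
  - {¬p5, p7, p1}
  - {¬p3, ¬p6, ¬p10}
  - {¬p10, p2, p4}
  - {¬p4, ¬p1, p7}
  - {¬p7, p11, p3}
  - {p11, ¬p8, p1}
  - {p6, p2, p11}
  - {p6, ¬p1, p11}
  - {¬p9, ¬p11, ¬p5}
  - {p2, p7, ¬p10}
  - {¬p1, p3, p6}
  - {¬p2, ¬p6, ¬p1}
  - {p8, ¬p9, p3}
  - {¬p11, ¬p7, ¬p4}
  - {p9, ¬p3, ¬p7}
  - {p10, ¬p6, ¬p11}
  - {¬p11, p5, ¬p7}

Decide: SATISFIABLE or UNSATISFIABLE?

SATISFIABLE

Try p1 = True.
Try p2 = False.
Try p3 = True.
The remaining clauses are satisfied by p4 = False, p5 = False, p6 = True, p7 = False, p8 = True, p9 = True, p10 = False, p11 = False.
So p1=T, p2=F, p3=T, p4=F, p5=F, p6=T, p7=F, p8=T, p9=T, p10=F, p11=F is a satisfying assignment.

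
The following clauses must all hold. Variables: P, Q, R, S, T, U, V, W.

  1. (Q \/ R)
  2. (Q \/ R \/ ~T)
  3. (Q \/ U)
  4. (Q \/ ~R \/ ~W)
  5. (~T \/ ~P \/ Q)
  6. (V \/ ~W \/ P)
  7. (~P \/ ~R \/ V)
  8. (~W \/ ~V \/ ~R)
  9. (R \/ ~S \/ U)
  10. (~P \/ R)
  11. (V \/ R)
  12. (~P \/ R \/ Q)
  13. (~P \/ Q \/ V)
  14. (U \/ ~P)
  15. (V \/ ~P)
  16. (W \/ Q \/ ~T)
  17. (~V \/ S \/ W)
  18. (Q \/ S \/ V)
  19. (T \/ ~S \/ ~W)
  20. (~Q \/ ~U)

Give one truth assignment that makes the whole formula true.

P = False  Q = True  R = True  S = True  T = True  U = False  V = False  W = False

Check each clause:
  1. (R \/ Q) — Q is true.
  2. (~T \/ R \/ Q) — Q is true.
  3. (U \/ Q) — Q is true.
  4. (Q \/ ~R \/ ~W) — ~W is true.
  5. (~T \/ ~P \/ Q) — Q is true.
  6. (~W \/ P \/ V) — ~W is true.
  7. (~R \/ V \/ ~P) — ~P is true.
  8. (~R \/ ~V \/ ~W) — ~W is true.
  9. (~S \/ R \/ U) — R is true.
  10. (R \/ ~P) — R is true.
  11. (R \/ V) — R is true.
  12. (Q \/ ~P \/ R) — Q is true.
  13. (~P \/ Q \/ V) — Q is true.
  14. (U \/ ~P) — ~P is true.
  15. (V \/ ~P) — ~P is true.
  16. (Q \/ W \/ ~T) — Q is true.
  17. (~V \/ W \/ S) — ~V is true.
  18. (S \/ Q \/ V) — Q is true.
  19. (~S \/ T \/ ~W) — ~W is true.
  20. (~U \/ ~Q) — ~U is true.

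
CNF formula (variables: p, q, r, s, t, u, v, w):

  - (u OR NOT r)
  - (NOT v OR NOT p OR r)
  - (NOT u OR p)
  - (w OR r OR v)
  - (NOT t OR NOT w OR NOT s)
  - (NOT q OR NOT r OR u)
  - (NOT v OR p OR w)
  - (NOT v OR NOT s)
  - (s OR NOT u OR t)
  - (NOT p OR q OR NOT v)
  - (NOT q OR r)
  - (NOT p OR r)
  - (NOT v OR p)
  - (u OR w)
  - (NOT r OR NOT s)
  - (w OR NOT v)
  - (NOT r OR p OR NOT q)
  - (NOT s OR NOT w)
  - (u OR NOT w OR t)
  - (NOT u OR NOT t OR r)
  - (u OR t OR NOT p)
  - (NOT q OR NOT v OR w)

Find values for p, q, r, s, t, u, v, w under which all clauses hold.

p=T  q=T  r=T  s=F  t=T  u=T  v=T  w=T

Try p = True.
  then r is forced to True.
  then u is forced to True.
  then s is forced to False.
  then t is forced to True.
Set q = True and propagate.
Try v = True.
  then w is forced to True.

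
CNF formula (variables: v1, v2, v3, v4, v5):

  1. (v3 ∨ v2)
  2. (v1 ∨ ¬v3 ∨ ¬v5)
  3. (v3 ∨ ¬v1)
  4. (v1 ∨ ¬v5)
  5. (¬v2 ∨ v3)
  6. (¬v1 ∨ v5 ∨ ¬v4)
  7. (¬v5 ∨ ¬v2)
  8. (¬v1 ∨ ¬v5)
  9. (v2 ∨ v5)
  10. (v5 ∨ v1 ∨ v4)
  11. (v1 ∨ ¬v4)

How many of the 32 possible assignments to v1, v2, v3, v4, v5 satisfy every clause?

1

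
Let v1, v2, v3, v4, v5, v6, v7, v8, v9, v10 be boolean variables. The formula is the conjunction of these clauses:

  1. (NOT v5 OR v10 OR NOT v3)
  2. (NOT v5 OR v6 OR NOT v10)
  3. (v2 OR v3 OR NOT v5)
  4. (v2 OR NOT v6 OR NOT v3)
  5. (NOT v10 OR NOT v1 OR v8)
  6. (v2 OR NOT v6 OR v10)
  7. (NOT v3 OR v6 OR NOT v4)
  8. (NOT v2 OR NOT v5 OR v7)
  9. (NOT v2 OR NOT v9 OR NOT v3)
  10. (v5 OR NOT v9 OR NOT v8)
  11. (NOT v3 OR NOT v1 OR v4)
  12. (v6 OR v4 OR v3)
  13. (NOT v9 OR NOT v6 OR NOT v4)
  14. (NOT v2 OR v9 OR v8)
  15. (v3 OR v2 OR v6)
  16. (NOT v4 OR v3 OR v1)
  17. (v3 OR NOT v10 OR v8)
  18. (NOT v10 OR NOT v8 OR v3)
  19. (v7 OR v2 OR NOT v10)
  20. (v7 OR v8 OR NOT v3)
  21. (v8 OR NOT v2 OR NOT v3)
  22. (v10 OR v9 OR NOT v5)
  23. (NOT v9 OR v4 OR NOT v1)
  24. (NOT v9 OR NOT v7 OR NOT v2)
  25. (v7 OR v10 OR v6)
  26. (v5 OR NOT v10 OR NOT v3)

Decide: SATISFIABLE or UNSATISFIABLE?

Set v1 = False and propagate.
The remaining clauses are satisfied by v2 = True, v3 = True, v4 = True, v5 = False, v6 = True, v7 = False, v8 = True, v9 = False, v10 = False.
So v1=False, v2=True, v3=True, v4=True, v5=False, v6=True, v7=False, v8=True, v9=False, v10=False is a satisfying assignment.

SATISFIABLE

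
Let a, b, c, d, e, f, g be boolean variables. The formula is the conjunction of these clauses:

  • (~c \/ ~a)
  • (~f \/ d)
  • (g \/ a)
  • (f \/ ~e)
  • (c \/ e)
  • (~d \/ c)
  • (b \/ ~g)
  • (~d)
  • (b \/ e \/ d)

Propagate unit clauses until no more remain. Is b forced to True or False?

Unit clause (~d) sets d = False.
(d \/ ~f): since d = False, the clause reduces to (~f). f = False.
(f \/ ~e) with f = False leaves only ~e, so e = False.
(c \/ e): since e = False, the clause reduces to (c). c = True.
(~c \/ ~a) with c = True leaves only ~a, so a = False.
In (g \/ a), a is now false; g must hold, so g = True.
From (~g \/ b) and g = True: b = True.

True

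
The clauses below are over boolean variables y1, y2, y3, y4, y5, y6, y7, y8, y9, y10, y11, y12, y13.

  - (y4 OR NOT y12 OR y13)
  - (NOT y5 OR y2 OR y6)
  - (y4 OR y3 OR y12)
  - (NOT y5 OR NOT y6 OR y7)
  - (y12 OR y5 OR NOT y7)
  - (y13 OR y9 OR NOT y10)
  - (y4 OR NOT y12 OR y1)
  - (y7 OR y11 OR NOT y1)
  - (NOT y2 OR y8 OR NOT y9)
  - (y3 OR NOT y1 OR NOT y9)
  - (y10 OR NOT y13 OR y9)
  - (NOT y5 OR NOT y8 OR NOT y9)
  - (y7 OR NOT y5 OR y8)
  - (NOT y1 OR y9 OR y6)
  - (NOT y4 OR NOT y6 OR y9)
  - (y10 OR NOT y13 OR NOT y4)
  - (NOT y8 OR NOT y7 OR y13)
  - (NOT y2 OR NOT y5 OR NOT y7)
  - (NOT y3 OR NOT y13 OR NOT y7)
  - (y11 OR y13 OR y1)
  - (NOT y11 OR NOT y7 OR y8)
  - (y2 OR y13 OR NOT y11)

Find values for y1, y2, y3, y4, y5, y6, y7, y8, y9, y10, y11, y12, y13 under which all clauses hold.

y1=False, y2=True, y3=False, y4=True, y5=False, y6=True, y7=False, y8=True, y9=True, y10=False, y11=True, y12=False, y13=False

Try y1 = False.
For the remaining variables, y2 = True, y3 = False, y4 = True, y5 = False, y6 = True, y7 = False, y8 = True, y9 = True, y10 = False, y11 = True, y12 = False, y13 = False works.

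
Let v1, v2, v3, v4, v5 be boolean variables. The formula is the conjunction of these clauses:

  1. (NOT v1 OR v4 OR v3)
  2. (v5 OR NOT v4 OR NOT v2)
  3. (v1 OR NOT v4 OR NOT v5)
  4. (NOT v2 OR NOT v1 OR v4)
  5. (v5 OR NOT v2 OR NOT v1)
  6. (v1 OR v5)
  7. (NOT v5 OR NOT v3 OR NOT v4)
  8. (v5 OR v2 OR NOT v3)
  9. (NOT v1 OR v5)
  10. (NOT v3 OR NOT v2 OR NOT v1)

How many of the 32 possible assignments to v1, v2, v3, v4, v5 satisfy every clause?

7

Satisfying assignments:
  v1=F v2=F v3=F v4=F v5=T
  v1=F v2=F v3=T v4=F v5=T
  v1=F v2=T v3=F v4=F v5=T
  v1=F v2=T v3=T v4=F v5=T
  v1=T v2=F v3=F v4=T v5=T
  v1=T v2=F v3=T v4=F v5=T
  v1=T v2=T v3=F v4=T v5=T
That's 7 in total.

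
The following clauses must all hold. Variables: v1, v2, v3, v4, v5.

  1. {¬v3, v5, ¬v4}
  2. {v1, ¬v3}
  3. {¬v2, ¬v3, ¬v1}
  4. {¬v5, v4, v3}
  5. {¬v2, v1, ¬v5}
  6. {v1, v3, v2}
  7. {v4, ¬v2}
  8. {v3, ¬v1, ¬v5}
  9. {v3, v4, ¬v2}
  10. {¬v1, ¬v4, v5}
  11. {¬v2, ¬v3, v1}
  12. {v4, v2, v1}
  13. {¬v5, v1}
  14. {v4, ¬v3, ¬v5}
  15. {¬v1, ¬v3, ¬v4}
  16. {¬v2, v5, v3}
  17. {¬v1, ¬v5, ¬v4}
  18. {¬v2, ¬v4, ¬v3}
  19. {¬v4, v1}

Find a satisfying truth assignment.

Try v1 = True.
For the remaining variables, v2 = False, v3 = True, v4 = False, v5 = False works.
Every clause has at least one true literal under this assignment.
Check each clause:
  1. {¬v4, ¬v3, v5} — ¬v4 is true.
  2. {¬v3, v1} — v1 is true.
  3. {¬v1, ¬v3, ¬v2} — ¬v2 is true.
  4. {v4, v3, ¬v5} — v3 is true.
  5. {¬v2, v1, ¬v5} — v1 is true.
  6. {v3, v1, v2} — v1 is true.
  7. {¬v2, v4} — ¬v2 is true.
  8. {¬v5, ¬v1, v3} — v3 is true.
  9. {¬v2, v3, v4} — v3 is true.
  10. {¬v1, v5, ¬v4} — ¬v4 is true.
  11. {¬v3, v1, ¬v2} — v1 is true.
  12. {v2, v1, v4} — v1 is true.
  13. {v1, ¬v5} — v1 is true.
  14. {v4, ¬v5, ¬v3} — ¬v5 is true.
  15. {¬v4, ¬v1, ¬v3} — ¬v4 is true.
  16. {¬v2, v3, v5} — v3 is true.
  17. {¬v1, ¬v5, ¬v4} — ¬v5 is true.
  18. {¬v3, ¬v2, ¬v4} — ¬v4 is true.
  19. {v1, ¬v4} — v1 is true.

v1=True  v2=False  v3=True  v4=False  v5=False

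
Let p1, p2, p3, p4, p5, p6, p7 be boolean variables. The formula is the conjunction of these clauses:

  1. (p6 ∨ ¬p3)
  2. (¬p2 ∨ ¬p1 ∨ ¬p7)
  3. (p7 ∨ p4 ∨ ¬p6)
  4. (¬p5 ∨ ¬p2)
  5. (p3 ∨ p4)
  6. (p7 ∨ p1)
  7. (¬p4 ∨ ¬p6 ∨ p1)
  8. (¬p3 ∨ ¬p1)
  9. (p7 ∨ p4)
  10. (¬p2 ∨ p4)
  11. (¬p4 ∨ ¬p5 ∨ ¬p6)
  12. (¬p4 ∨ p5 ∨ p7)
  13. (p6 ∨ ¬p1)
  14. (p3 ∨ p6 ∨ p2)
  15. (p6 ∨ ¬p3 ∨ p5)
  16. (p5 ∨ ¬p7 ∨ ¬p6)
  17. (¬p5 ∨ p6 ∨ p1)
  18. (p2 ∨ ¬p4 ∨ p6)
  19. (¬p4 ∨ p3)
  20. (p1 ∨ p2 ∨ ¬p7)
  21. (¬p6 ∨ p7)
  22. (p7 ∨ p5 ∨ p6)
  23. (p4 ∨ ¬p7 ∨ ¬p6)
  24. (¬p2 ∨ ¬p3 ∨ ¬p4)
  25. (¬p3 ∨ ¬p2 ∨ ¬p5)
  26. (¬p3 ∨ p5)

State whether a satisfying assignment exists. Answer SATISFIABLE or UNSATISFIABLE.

UNSATISFIABLE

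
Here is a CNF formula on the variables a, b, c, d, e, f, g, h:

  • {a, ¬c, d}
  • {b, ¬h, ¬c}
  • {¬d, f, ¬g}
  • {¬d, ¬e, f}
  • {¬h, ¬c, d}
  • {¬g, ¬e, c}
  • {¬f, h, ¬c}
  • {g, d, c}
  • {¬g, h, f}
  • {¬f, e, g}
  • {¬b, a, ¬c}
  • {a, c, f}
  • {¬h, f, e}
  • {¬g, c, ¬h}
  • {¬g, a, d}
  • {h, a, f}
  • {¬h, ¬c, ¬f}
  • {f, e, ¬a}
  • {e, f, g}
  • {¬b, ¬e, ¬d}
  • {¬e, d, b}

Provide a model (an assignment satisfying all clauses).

Try a = False.
Branch on b: take b = False.
Set c = False and propagate.
  then f is forced to True.
The remaining clauses are satisfied by d = True, e = True, g = False, h = False.
Every clause has at least one true literal under this assignment.

a = F  b = F  c = F  d = T  e = T  f = T  g = F  h = F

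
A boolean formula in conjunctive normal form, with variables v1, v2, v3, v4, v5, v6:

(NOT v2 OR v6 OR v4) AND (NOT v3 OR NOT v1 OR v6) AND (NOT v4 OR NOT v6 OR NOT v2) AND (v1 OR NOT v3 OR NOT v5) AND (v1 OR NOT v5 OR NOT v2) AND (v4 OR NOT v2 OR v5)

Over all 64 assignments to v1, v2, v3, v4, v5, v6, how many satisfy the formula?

30

Split on v2, then v1.
  v2=T, v1=T: remaining (v3,v4,v5,v6) ∈ {(F,F,T,T); (F,T,F,F); (F,T,T,F); (T,F,T,T)} — 4.
  v2=T, v1=F: remaining (v3,v4,v5,v6) ∈ {(F,T,F,F); (T,T,F,F)} — 2.
  v2=F, v1=T: v4, v5 free; 3 ways for (v3,v6) × 2^2 = 12.
  v2=F, v1=F: v4, v6 free; 3 ways for (v3,v5) × 2^2 = 12.
Total: 4 + 2 + 12 + 12 = 30.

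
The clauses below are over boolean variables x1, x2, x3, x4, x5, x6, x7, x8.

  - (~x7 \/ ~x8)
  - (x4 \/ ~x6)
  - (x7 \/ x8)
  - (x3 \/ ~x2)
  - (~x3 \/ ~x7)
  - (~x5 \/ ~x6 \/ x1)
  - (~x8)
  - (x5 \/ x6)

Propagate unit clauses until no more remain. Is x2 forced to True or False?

(~x8) is a unit clause: x8 = False.
From (x7 \/ x8) and x8 = False: x7 = True.
(~x7 \/ ~x3): since x7 = True, the clause reduces to (~x3). x3 = False.
(~x2 \/ x3): since x3 = False, the clause reduces to (~x2). x2 = False.

False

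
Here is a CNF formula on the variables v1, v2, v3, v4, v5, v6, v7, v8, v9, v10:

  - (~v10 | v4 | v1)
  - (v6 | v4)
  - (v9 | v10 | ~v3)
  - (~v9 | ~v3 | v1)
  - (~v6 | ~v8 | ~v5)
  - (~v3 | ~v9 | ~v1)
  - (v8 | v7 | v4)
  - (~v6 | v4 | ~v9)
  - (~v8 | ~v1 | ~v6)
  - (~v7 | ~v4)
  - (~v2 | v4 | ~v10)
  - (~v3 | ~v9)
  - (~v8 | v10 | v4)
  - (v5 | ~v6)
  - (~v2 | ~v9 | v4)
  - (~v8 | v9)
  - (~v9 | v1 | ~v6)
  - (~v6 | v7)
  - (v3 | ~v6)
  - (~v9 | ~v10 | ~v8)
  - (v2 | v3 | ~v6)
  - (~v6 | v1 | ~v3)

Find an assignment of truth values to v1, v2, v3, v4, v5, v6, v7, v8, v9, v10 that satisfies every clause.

v1 = F  v2 = F  v3 = T  v4 = T  v5 = F  v6 = F  v7 = F  v8 = F  v9 = F  v10 = T

Check each clause:
  1. (~v10 | v4 | v1) — v4 is true.
  2. (v4 | v6) — v4 is true.
  3. (v10 | ~v3 | v9) — v10 is true.
  4. (v1 | ~v9 | ~v3) — ~v9 is true.
  5. (~v6 | ~v5 | ~v8) — ~v8 is true.
  6. (~v3 | ~v1 | ~v9) — ~v1 is true.
  7. (v7 | v4 | v8) — v4 is true.
  8. (~v6 | ~v9 | v4) — ~v6 is true.
  9. (~v1 | ~v8 | ~v6) — ~v8 is true.
  10. (~v7 | ~v4) — ~v7 is true.
  11. (v4 | ~v2 | ~v10) — v4 is true.
  12. (~v9 | ~v3) — ~v9 is true.
  13. (v10 | ~v8 | v4) — ~v8 is true.
  14. (v5 | ~v6) — ~v6 is true.
  15. (v4 | ~v2 | ~v9) — v4 is true.
  16. (~v8 | v9) — ~v8 is true.
  17. (v1 | ~v6 | ~v9) — ~v6 is true.
  18. (~v6 | v7) — ~v6 is true.
  19. (~v6 | v3) — ~v6 is true.
  20. (~v10 | ~v9 | ~v8) — ~v8 is true.
  21. (v3 | ~v6 | v2) — ~v6 is true.
  22. (v1 | ~v3 | ~v6) — ~v6 is true.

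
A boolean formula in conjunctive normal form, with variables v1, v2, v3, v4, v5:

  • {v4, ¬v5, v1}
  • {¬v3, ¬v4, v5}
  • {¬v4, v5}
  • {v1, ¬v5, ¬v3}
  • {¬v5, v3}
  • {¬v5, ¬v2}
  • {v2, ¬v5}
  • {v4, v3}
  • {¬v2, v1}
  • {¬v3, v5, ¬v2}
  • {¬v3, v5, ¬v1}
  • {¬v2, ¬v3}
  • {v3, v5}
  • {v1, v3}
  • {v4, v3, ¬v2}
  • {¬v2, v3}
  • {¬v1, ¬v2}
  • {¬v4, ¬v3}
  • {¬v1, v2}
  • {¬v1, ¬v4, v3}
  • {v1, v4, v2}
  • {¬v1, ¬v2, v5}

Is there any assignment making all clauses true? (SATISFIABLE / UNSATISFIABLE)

UNSATISFIABLE

v3 = True:
  propagation gives v2=False, v5=False, v4=False, v1=False; an empty clause results — contradiction.
v3 = False:
  propagation gives v5=False; an empty clause results — contradiction.
Every branch closes, so no satisfying assignment exists.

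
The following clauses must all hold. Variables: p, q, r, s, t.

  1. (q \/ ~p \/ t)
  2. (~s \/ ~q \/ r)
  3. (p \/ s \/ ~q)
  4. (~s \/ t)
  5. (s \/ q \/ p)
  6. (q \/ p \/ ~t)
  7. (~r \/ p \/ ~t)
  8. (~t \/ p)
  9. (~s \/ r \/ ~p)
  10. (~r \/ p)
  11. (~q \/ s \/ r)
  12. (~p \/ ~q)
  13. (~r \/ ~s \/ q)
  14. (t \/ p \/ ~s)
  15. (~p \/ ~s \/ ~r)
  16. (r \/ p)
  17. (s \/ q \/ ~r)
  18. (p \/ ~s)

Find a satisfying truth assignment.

p=True, q=False, r=False, s=False, t=True

Branch on p: take p = True.
  then q is forced to False.
  then t is forced to True.
Set r = False and propagate.
  then s is forced to False.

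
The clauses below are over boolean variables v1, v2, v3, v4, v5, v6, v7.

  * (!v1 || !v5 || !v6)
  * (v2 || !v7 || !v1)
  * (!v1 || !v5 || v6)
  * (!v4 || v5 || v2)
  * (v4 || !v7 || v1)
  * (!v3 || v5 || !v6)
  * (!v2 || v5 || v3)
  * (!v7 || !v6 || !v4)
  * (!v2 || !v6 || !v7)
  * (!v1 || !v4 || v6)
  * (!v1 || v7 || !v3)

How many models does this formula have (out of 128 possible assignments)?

29

Split on v1, then v6.
  v1=T, v6=T: remaining (v2,v3,v4,v5,v7) ∈ {(F,F,F,F,F)} — 1.
  v1=T, v6=F: remaining (v2,v3,v4,v5,v7) ∈ {(F,F,F,F,F); (T,T,F,F,T)} — 2.
  v1=F, v6=T: 9 of the 32 assignments to (v2,v3,v4,v5,v7) work.
  v1=F, v6=F: 17 of the 32 assignments to (v2,v3,v4,v5,v7) work.
Total: 1 + 2 + 9 + 17 = 29.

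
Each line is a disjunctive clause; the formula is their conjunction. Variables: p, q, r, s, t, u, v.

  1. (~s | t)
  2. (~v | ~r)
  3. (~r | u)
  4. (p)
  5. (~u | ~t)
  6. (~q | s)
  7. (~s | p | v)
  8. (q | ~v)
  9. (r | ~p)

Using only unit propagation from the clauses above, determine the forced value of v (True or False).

Unit clause (p) sets p = True.
(~p | r): since p = True, the clause reduces to (r). r = True.
(~r | ~v): since r = True, the clause reduces to (~v). v = False.

False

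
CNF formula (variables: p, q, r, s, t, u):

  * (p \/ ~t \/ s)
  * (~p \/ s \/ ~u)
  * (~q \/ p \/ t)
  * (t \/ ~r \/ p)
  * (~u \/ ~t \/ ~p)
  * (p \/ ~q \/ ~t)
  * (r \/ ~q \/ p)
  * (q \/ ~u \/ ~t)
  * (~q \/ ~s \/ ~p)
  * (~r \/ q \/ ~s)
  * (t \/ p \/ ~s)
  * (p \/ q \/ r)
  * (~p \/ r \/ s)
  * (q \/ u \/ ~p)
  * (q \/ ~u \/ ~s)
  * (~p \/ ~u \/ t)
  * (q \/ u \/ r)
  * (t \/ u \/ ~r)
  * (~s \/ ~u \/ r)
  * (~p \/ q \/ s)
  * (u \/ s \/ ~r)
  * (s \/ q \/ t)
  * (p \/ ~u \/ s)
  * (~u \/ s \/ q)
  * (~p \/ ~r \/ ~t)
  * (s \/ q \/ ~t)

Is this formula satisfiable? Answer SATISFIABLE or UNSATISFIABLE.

p = True:
  s = True:
    propagation gives q=False, r=False, u=True; an empty clause results — contradiction.
  s = False:
    propagation gives u=False, r=True; an empty clause results — contradiction.
p = False:
  q = True:
    propagation gives t=True; an empty clause results — contradiction.
  q = False:
    propagation gives r=True, t=True, s=True; an empty clause results — contradiction.
Every branch closes, so no satisfying assignment exists.

UNSATISFIABLE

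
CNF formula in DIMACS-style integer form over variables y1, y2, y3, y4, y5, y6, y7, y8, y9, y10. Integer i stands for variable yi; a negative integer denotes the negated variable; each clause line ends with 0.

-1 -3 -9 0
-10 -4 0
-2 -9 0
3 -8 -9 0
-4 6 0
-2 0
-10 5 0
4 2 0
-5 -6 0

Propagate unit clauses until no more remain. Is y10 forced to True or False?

False

(!y2) is a unit clause: y2 = False.
In (y2 || y4), y2 is now false; y4 must hold, so y4 = True.
In (!y10 || !y4), !y4 is now false; !y10 must hold, so y10 = False.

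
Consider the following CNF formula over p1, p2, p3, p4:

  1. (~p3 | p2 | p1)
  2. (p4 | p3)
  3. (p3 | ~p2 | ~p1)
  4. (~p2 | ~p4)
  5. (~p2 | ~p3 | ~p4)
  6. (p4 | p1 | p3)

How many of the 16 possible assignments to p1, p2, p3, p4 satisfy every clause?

6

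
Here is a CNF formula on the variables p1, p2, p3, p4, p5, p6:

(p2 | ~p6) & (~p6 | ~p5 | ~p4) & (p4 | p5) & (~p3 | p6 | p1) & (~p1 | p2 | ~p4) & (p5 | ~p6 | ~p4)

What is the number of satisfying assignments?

18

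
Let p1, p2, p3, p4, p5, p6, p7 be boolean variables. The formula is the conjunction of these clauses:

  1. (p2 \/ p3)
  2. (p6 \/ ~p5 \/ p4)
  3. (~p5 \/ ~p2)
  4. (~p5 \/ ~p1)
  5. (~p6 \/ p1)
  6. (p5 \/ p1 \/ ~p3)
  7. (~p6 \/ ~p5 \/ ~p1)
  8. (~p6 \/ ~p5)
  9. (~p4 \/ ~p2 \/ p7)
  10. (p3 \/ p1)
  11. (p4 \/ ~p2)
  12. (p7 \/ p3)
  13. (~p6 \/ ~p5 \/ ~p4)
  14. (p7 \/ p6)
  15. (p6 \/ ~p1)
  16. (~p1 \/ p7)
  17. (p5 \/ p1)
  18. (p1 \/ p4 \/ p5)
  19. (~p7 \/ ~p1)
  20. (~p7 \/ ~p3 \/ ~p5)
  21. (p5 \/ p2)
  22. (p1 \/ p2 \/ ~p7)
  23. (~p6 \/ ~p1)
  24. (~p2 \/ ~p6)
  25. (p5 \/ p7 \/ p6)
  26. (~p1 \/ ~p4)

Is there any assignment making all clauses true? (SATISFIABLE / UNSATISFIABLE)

UNSATISFIABLE

p1 = True:
  propagation gives p5=False, p6=True; an empty clause results — contradiction.
p1 = False:
  propagation gives p6=False, p3=True, p5=True, p4=True; an empty clause results — contradiction.
Every branch closes, so no satisfying assignment exists.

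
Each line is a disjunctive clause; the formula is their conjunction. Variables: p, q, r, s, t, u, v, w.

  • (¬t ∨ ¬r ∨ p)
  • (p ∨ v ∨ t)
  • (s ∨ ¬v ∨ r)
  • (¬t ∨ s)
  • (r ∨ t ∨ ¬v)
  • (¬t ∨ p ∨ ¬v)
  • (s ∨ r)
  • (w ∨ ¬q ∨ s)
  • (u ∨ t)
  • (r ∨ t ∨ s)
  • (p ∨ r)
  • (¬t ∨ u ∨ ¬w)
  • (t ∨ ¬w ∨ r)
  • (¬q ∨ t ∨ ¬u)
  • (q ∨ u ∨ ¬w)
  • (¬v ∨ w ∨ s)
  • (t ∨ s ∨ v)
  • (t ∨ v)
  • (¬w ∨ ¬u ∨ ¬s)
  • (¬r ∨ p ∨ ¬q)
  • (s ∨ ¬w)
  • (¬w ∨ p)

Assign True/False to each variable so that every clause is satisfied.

p occurs only positively in the remaining clauses — set p = True.
Set q = False and propagate.
The remaining clauses are satisfied by r = False, s = True, t = True, u = True, v = False, w = False.

p = True, q = False, r = False, s = True, t = True, u = True, v = False, w = False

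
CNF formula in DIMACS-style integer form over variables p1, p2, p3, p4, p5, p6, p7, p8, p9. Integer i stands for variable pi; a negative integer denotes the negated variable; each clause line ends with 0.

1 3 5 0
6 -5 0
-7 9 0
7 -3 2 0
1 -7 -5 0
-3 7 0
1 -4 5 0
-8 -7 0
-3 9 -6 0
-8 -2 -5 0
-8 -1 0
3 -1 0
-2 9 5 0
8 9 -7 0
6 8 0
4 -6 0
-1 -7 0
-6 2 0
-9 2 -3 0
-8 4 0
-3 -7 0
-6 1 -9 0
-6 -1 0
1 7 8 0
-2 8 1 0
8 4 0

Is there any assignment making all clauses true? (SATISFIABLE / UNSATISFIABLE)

UNSATISFIABLE

p1 = True:
  propagation gives p8=False, p3=True, p7=True; an empty clause results — contradiction.
p1 = False:
  p7 = True:
    propagation gives p9=True, p5=False, p3=True; an empty clause results — contradiction.
  p7 = False:
    propagation gives p3=False, p5=True, p6=True, p4=True; an empty clause results — contradiction.
Every branch closes, so no satisfying assignment exists.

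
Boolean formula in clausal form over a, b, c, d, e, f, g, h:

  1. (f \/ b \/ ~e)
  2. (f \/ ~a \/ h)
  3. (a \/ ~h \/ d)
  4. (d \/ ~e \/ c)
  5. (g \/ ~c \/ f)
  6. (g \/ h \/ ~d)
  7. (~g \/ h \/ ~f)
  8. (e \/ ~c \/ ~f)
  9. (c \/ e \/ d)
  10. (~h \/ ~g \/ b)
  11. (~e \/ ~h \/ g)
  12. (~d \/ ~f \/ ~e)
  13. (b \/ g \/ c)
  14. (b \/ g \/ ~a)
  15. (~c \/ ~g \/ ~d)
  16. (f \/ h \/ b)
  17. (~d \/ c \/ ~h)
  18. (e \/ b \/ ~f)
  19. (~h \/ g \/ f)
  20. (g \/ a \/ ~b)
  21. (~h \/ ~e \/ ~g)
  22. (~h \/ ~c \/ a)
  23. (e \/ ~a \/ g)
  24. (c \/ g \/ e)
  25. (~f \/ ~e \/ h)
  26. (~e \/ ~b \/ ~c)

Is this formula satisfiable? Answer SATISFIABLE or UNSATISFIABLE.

Branch on a: take a = False.
For the remaining variables, b = True, c = False, d = True, e = False, f = False, g = True, h = False works.
Every clause has at least one true literal under this assignment.
So a=0, b=1, c=0, d=1, e=0, f=0, g=1, h=0 is a satisfying assignment.

SATISFIABLE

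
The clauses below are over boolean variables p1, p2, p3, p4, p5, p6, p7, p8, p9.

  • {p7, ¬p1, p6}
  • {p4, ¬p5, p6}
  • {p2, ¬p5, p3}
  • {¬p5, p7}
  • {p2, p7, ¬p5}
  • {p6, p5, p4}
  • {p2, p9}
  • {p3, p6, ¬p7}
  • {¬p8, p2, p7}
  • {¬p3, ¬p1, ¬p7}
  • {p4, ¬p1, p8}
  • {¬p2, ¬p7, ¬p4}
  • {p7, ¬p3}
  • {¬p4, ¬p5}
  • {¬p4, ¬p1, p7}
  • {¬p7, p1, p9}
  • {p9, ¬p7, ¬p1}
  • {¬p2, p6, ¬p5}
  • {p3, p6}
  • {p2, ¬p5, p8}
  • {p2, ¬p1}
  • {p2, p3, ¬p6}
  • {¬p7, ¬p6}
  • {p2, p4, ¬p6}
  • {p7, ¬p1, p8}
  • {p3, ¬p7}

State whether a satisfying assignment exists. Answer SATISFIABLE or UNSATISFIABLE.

SATISFIABLE

p9 occurs only positively in the remaining clauses — set p9 = True.
Set p1 = False and propagate.
Branch on p2: take p2 = True.
Try p3 = False.
  then p6 is forced to True.
  then p7 is forced to False.
  then p5 is forced to False.
p4, p8 are now unconstrained; take p4 = False, p8 = True.
Every clause has at least one true literal under this assignment.
So p1=False, p2=True, p3=False, p4=False, p5=False, p6=True, p7=False, p8=True, p9=True is a satisfying assignment.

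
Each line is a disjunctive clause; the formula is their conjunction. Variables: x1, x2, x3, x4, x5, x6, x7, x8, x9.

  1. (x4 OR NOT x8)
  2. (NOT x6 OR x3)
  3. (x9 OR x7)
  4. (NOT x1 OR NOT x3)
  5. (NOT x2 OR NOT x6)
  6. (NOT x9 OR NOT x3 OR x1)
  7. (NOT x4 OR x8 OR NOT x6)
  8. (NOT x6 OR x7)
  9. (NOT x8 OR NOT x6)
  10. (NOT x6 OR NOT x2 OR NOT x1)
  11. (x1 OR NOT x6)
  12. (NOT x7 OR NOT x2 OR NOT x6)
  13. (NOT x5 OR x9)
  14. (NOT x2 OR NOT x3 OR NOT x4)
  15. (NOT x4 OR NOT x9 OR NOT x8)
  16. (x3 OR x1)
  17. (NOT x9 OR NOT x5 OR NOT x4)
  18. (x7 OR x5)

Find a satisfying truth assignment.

x1=T, x2=T, x3=F, x4=F, x5=F, x6=F, x7=T, x8=F, x9=F

Check each clause:
  1. (NOT x8 OR x4) — NOT x8 is true.
  2. (NOT x6 OR x3) — NOT x6 is true.
  3. (x7 OR x9) — x7 is true.
  4. (NOT x1 OR NOT x3) — NOT x3 is true.
  5. (NOT x6 OR NOT x2) — NOT x6 is true.
  6. (NOT x9 OR NOT x3 OR x1) — x1 is true.
  7. (NOT x6 OR NOT x4 OR x8) — NOT x6 is true.
  8. (x7 OR NOT x6) — NOT x6 is true.
  9. (NOT x6 OR NOT x8) — NOT x8 is true.
  10. (NOT x1 OR NOT x2 OR NOT x6) — NOT x6 is true.
  11. (x1 OR NOT x6) — x1 is true.
  12. (NOT x7 OR NOT x6 OR NOT x2) — NOT x6 is true.
  13. (x9 OR NOT x5) — NOT x5 is true.
  14. (NOT x2 OR NOT x3 OR NOT x4) — NOT x4 is true.
  15. (NOT x9 OR NOT x8 OR NOT x4) — NOT x8 is true.
  16. (x3 OR x1) — x1 is true.
  17. (NOT x9 OR NOT x5 OR NOT x4) — NOT x5 is true.
  18. (x7 OR x5) — x7 is true.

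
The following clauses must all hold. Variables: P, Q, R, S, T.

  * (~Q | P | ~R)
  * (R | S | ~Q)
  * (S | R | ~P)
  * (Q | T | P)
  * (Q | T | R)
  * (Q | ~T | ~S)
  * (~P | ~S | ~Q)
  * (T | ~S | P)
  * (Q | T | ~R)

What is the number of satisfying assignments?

6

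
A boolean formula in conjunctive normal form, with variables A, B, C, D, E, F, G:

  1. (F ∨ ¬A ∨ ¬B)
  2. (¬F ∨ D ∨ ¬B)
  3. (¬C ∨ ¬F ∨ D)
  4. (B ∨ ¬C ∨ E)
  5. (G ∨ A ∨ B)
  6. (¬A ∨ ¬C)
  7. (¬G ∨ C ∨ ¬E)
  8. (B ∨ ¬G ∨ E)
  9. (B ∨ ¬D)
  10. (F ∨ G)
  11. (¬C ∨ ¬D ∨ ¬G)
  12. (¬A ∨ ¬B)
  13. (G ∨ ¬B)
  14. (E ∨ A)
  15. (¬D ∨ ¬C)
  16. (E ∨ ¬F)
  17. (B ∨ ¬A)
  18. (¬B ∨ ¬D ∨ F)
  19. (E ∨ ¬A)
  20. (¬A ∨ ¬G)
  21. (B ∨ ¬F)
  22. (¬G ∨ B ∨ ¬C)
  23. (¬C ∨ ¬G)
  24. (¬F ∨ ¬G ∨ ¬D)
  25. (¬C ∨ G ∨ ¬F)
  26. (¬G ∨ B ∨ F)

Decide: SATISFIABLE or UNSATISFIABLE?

UNSATISFIABLE

B = True:
  propagation gives A=False, G=True, E=True, C=True; an empty clause results — contradiction.
B = False:
  propagation gives D=False, A=False, G=True, E=True; an empty clause results — contradiction.
Every branch closes, so no satisfying assignment exists.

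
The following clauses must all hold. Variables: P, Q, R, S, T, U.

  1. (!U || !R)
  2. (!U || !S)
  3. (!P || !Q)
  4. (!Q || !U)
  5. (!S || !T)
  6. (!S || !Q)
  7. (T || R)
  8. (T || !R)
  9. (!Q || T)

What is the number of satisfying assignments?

Satisfying assignments:
  P=0 Q=0 R=0 S=0 T=1 U=0
  P=0 Q=0 R=0 S=0 T=1 U=1
  P=0 Q=0 R=1 S=0 T=1 U=0
  P=0 Q=1 R=0 S=0 T=1 U=0
  P=0 Q=1 R=1 S=0 T=1 U=0
  P=1 Q=0 R=0 S=0 T=1 U=0
  P=1 Q=0 R=0 S=0 T=1 U=1
  P=1 Q=0 R=1 S=0 T=1 U=0
Count: 8.

8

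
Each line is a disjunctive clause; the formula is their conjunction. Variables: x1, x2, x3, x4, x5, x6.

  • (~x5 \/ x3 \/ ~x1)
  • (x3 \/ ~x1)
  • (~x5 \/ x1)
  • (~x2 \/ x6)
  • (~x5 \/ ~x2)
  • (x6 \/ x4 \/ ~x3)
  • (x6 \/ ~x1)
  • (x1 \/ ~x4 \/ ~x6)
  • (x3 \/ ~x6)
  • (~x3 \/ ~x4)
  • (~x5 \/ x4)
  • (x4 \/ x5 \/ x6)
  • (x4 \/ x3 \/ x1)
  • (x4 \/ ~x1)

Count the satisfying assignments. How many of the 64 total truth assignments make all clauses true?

The models are:
  x1=0 x2=0 x3=0 x4=1 x5=0 x6=0
  x1=0 x2=0 x3=1 x4=0 x5=0 x6=1
  x1=0 x2=1 x3=1 x4=0 x5=0 x6=1
Count: 3.

3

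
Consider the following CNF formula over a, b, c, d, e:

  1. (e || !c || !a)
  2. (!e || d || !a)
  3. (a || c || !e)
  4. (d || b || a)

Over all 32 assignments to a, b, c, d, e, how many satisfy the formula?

Case analysis on a and e:
  a=1, e=1: remaining (b,c,d) ∈ {(0,0,1); (0,1,1); (1,0,1); (1,1,1)} — 4.
  a=1, e=0: remaining (b,c,d) ∈ {(0,0,0); (0,0,1); (1,0,0); (1,0,1)} — 4.
  a=0, e=1: remaining (b,c,d) ∈ {(0,1,1); (1,1,0); (1,1,1)} — 3.
  a=0, e=0: c free; 3 ways for (b,d) × 2^1 = 6.
Total: 4 + 4 + 3 + 6 = 17.

17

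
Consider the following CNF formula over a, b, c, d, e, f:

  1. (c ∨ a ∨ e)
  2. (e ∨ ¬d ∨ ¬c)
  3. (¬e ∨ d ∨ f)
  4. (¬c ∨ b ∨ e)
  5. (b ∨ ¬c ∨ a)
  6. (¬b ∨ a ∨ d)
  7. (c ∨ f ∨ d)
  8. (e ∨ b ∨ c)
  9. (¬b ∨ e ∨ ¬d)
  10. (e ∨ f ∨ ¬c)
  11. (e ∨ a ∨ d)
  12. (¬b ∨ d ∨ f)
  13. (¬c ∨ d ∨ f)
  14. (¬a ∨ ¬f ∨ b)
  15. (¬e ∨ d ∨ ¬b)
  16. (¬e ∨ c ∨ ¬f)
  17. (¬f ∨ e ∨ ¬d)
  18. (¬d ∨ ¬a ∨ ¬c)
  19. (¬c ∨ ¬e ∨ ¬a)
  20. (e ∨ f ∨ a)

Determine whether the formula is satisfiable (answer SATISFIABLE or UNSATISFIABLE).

SATISFIABLE

Set a = False and propagate.
For the remaining variables, b = True, c = True, d = True, e = True, f = True works.
So a=F, b=T, c=T, d=T, e=T, f=T is a satisfying assignment.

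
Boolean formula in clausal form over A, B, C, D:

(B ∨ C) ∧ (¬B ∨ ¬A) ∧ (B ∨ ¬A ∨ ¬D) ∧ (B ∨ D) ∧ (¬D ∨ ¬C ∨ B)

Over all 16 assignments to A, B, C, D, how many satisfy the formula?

4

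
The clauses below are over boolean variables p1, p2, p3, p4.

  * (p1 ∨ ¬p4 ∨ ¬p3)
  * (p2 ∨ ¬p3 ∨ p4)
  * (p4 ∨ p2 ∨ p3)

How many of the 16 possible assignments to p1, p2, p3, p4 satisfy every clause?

Case analysis on p3 and p4:
  p3=T, p4=T: remaining (p1,p2) ∈ {(T,F); (T,T)} — 2.
  p3=T, p4=F: remaining (p1,p2) ∈ {(F,T); (T,T)} — 2.
  p3=F, p4=T: remaining (p1,p2) ∈ {(F,F); (F,T); (T,F); (T,T)} — 4.
  p3=F, p4=F: remaining (p1,p2) ∈ {(F,T); (T,T)} — 2.
Total: 2 + 2 + 4 + 2 = 10.

10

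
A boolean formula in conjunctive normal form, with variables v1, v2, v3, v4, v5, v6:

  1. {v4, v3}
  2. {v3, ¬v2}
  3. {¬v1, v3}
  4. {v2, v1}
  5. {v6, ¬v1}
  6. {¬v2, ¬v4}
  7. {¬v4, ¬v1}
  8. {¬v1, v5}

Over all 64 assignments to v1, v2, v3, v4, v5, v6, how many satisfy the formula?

6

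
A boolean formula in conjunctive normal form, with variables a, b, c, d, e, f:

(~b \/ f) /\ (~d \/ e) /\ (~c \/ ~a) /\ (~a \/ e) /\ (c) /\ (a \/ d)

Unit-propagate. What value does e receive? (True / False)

True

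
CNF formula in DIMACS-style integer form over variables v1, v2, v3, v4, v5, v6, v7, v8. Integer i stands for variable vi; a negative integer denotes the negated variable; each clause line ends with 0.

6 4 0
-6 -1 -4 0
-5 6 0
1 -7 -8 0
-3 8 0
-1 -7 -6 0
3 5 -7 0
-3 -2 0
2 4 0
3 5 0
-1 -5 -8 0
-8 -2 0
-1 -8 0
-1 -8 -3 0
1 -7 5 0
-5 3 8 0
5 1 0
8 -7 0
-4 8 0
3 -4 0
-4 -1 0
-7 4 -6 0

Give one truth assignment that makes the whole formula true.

v7 occurs only negated in the remaining clauses — set v7 = False.
Branch on v1: take v1 = False.
  then v5 is forced to True.
  then v6 is forced to True.
Try v2 = False.
  then v4 is forced to True.
  then v8 is forced to True.
  then v3 is forced to True.
Every clause has at least one true literal under this assignment.

v1 = F, v2 = F, v3 = T, v4 = T, v5 = T, v6 = T, v7 = F, v8 = T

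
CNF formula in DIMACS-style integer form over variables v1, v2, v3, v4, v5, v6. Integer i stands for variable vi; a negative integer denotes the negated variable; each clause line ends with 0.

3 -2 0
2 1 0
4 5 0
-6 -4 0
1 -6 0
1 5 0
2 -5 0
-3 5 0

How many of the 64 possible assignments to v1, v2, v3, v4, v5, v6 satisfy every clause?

6

Satisfying assignments:
  v1=0 v2=1 v3=1 v4=0 v5=1 v6=0
  v1=0 v2=1 v3=1 v4=1 v5=1 v6=0
  v1=1 v2=0 v3=0 v4=1 v5=0 v6=0
  v1=1 v2=1 v3=1 v4=0 v5=1 v6=0
  v1=1 v2=1 v3=1 v4=0 v5=1 v6=1
  v1=1 v2=1 v3=1 v4=1 v5=1 v6=0
Count: 6.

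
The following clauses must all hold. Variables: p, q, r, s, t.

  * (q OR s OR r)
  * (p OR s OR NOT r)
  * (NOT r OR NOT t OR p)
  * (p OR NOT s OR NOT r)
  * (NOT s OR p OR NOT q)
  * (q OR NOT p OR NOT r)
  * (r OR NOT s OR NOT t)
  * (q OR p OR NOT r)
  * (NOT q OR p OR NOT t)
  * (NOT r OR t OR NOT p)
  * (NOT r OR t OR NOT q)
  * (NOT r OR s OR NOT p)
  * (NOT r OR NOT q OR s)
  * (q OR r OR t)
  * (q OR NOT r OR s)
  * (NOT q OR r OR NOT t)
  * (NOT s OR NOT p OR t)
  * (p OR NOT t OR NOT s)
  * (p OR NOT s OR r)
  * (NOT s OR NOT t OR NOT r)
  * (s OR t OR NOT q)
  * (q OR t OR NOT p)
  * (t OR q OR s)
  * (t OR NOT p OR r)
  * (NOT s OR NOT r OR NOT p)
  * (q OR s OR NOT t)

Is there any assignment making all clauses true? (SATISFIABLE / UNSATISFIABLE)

r = True:
  p = True:
    propagation gives q=True, t=True, s=True; an empty clause results — contradiction.
  p = False:
    propagation gives s=True; an empty clause results — contradiction.
r = False:
  t = True:
    propagation gives s=False, q=True; an empty clause results — contradiction.
  t = False:
    propagation gives q=True, s=True, p=True; an empty clause results — contradiction.
Every branch closes, so no satisfying assignment exists.

UNSATISFIABLE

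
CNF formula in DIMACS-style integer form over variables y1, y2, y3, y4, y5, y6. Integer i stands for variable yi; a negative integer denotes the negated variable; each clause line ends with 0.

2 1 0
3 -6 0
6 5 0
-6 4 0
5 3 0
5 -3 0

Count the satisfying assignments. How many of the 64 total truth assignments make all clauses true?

15

Split on y3, then y5.
  y3=T, y5=T: 9 of the 16 assignments to (y1,y2,y4,y6) work.
  y3=T, y5=F: a clause becomes empty — 0.
  y3=F, y5=T: y4 free; 3 ways for (y1,y2,y6) × 2^1 = 6.
  y3=F, y5=F: a clause becomes empty — 0.
Total: 9 + 0 + 6 + 0 = 15.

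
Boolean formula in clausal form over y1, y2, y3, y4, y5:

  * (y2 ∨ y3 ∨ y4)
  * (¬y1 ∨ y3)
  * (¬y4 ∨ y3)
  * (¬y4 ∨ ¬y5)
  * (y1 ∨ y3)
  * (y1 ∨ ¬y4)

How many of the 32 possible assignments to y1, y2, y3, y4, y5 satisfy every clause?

10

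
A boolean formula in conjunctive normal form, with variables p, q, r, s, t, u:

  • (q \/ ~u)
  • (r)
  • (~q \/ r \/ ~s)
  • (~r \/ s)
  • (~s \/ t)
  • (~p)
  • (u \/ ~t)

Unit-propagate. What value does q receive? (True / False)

True

Unit clause (r) sets r = True.
From (~r \/ s) and r = True: s = True.
From (~s \/ t) and s = True: t = True.
Unit clause (~p) sets p = False.
(~t \/ u): since t = True, the clause reduces to (u). u = True.
From (q \/ ~u) and u = True: q = True.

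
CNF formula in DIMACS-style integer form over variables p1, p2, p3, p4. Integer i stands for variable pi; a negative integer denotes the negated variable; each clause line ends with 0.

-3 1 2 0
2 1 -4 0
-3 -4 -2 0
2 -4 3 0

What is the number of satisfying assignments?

10

Split on p2, then p3.
  p2=T, p3=T: remaining (p1,p4) ∈ {(F,F); (T,F)} — 2.
  p2=T, p3=F: remaining (p1,p4) ∈ {(F,F); (F,T); (T,F); (T,T)} — 4.
  p2=F, p3=T: remaining (p1,p4) ∈ {(T,F); (T,T)} — 2.
  p2=F, p3=F: remaining (p1,p4) ∈ {(F,F); (T,F)} — 2.
Total: 2 + 4 + 2 + 2 = 10.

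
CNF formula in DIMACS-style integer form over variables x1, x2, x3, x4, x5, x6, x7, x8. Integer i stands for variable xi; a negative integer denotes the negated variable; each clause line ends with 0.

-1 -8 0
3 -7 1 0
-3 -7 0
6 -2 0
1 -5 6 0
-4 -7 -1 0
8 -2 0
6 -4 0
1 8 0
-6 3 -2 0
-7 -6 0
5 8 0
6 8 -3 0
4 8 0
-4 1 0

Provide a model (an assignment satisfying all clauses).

Pure literal: x7 appears only negated; assign x7 = False.
Set x1 = False and propagate.
  then x8 is forced to True.
  then x4 is forced to False.
Try x2 = True.
  then x6 is forced to True.
  then x3 is forced to True.
x5 is now unconstrained; take x5 = False.

x1=False, x2=True, x3=True, x4=False, x5=False, x6=True, x7=False, x8=True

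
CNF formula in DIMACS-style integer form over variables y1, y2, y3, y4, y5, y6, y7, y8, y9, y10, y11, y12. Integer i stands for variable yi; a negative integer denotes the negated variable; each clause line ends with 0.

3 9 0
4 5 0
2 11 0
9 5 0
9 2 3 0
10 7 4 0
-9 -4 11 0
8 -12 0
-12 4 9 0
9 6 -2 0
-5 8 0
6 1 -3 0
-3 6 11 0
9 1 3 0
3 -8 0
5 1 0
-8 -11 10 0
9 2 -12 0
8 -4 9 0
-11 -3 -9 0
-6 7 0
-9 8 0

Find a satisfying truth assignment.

y1 = T, y2 = T, y3 = T, y4 = F, y5 = T, y6 = T, y7 = T, y8 = T, y9 = T, y10 = F, y11 = F, y12 = F

Check each clause:
  1. (y3 \/ y9) — y9 is true.
  2. (y5 \/ y4) — y5 is true.
  3. (y2 \/ y11) — y2 is true.
  4. (y5 \/ y9) — y9 is true.
  5. (y9 \/ y3 \/ y2) — y9 is true.
  6. (y7 \/ y4 \/ y10) — y7 is true.
  7. (~y9 \/ y11 \/ ~y4) — ~y4 is true.
  8. (y8 \/ ~y12) — y8 is true.
  9. (y9 \/ ~y12 \/ y4) — y9 is true.
  10. (y9 \/ ~y2 \/ y6) — y9 is true.
  11. (~y5 \/ y8) — y8 is true.
  12. (y1 \/ ~y3 \/ y6) — y1 is true.
  13. (~y3 \/ y6 \/ y11) — y6 is true.
  14. (y3 \/ y9 \/ y1) — y1 is true.
  15. (y3 \/ ~y8) — y3 is true.
  16. (y1 \/ y5) — y1 is true.
  17. (y10 \/ ~y11 \/ ~y8) — ~y11 is true.
  18. (~y12 \/ y9 \/ y2) — y9 is true.
  19. (~y4 \/ y9 \/ y8) — y8 is true.
  20. (~y9 \/ ~y3 \/ ~y11) — ~y11 is true.
  21. (~y6 \/ y7) — y7 is true.
  22. (~y9 \/ y8) — y8 is true.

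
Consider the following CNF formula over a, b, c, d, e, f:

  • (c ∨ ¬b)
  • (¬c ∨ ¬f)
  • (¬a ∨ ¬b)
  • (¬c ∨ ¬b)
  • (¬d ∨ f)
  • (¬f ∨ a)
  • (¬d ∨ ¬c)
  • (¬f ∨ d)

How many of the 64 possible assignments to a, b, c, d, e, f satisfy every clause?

10

Split on c, then f.
  c=1, f=1: a clause becomes empty — 0.
  c=1, f=0: remaining (a,b,d,e) ∈ {(0,0,0,0); (0,0,0,1); (1,0,0,0); (1,0,0,1)} — 4.
  c=0, f=1: remaining (a,b,d,e) ∈ {(1,0,1,0); (1,0,1,1)} — 2.
  c=0, f=0: remaining (a,b,d,e) ∈ {(0,0,0,0); (0,0,0,1); (1,0,0,0); (1,0,0,1)} — 4.
Total: 0 + 4 + 2 + 4 = 10.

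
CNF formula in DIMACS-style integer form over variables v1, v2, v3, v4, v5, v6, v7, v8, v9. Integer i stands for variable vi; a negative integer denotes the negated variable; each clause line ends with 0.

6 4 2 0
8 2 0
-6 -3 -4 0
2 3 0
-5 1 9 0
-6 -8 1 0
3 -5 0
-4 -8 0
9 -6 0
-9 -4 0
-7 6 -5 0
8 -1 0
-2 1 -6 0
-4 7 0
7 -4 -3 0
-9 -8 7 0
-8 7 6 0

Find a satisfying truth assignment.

v5 occurs only negated in the remaining clauses — set v5 = False.
Try v1 = False.
Try v2 = True.
  then v6 is forced to False.
The remaining clauses are satisfied by v3 = True, v4 = False, v7 = True, v8 = False, v9 = False.

v1=F, v2=T, v3=T, v4=F, v5=F, v6=F, v7=T, v8=F, v9=F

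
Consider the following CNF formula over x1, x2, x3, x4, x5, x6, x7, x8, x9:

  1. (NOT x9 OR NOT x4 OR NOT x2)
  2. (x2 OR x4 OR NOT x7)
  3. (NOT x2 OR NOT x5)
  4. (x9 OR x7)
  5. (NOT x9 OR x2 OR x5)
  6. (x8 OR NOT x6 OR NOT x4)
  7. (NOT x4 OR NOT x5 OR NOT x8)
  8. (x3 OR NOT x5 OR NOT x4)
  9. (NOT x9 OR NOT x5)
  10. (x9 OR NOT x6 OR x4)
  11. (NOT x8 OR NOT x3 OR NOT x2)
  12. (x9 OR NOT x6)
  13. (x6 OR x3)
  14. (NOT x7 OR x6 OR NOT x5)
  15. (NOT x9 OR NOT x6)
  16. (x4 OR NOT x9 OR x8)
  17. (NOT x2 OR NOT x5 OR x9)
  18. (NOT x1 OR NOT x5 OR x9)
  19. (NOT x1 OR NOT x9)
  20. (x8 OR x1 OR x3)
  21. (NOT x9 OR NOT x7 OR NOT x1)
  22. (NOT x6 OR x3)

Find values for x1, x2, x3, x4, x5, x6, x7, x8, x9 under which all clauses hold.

x1 = 1  x2 = 0  x3 = 1  x4 = 1  x5 = 0  x6 = 0  x7 = 1  x8 = 1  x9 = 0

Check each clause:
  1. (NOT x9 OR NOT x4 OR NOT x2) — NOT x2 is true.
  2. (x2 OR NOT x7 OR x4) — x4 is true.
  3. (NOT x2 OR NOT x5) — NOT x5 is true.
  4. (x9 OR x7) — x7 is true.
  5. (x2 OR NOT x9 OR x5) — NOT x9 is true.
  6. (NOT x6 OR x8 OR NOT x4) — x8 is true.
  7. (NOT x4 OR NOT x5 OR NOT x8) — NOT x5 is true.
  8. (NOT x5 OR x3 OR NOT x4) — x3 is true.
  9. (NOT x5 OR NOT x9) — NOT x5 is true.
  10. (x9 OR x4 OR NOT x6) — NOT x6 is true.
  11. (NOT x8 OR NOT x2 OR NOT x3) — NOT x2 is true.
  12. (x9 OR NOT x6) — NOT x6 is true.
  13. (x6 OR x3) — x3 is true.
  14. (NOT x5 OR x6 OR NOT x7) — NOT x5 is true.
  15. (NOT x6 OR NOT x9) — NOT x6 is true.
  16. (NOT x9 OR x8 OR x4) — x8 is true.
  17. (NOT x5 OR NOT x2 OR x9) — NOT x5 is true.
  18. (NOT x1 OR x9 OR NOT x5) — NOT x5 is true.
  19. (NOT x1 OR NOT x9) — NOT x9 is true.
  20. (x1 OR x3 OR x8) — x8 is true.
  21. (NOT x9 OR NOT x1 OR NOT x7) — NOT x9 is true.
  22. (NOT x6 OR x3) — NOT x6 is true.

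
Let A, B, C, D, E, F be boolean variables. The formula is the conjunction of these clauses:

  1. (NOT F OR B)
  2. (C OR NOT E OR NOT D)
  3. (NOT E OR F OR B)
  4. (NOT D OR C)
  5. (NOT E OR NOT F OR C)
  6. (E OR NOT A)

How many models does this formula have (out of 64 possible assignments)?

19

Split on E, then C.
  E=T, C=T: forces B=T; A, D, F free → 2^3 = 8.
  E=T, C=F: remaining (A,B,D,F) ∈ {(F,T,F,F); (T,T,F,F)} — 2.
  E=F, C=T: D free; 3 ways for (A,B,F) × 2^1 = 6.
  E=F, C=F: remaining (A,B,D,F) ∈ {(F,F,F,F); (F,T,F,F); (F,T,F,T)} — 3.
Total: 8 + 2 + 6 + 3 = 19.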